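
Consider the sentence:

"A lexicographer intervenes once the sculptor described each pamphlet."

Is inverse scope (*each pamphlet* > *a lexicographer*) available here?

No

Structurally, *each pamphlet* is inside the adjunct clause *once the sculptor described each pamphlet*.
Adjuncts are opaque for quantifier raising; a quantifier in an adjunct stays inside it.
There is no licit LF on which *each pamphlet* c-commands *a lexicographer*.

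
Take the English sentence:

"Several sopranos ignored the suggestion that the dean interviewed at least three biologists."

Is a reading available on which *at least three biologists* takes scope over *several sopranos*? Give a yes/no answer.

No

*at least three biologists* sits inside the complex NP *the suggestion that the dean interviewed at least three biologists*.
The Complex NP Constraint bars QR out of the complement clause of a noun.
There is no licit LF on which *at least three biologists* c-commands *several sopranos*.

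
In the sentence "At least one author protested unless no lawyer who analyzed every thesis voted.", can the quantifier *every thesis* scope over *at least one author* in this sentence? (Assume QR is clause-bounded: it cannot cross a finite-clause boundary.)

*every thesis* is embedded in the relative clause *who analyzed every thesis*, which is itself inside the adjunct *unless no lawyer who analyzed every thesis voted*.
Both the relative clause and the enclosing adjunct are scope islands; QR cannot cross either.
*every thesis* > *at least one author* would require crossing that boundary, which is illicit.

No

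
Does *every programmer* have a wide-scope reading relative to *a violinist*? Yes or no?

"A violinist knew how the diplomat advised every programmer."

No

The DP *every programmer* is contained in the embedded question *how the diplomat advised every programmer*.
QR across an interrogative CP boundary is ruled out as a wh-island violation.
*every programmer* is confined to the island and cannot take scope over *a violinist*.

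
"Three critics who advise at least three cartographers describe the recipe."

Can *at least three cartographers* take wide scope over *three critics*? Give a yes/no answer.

No

*at least three cartographers* sits inside the relative clause *who advise at least three cartographers*.
QR out of a relative clause is ruled out by the relative-clause island constraint.
So the wide-scope reading for *at least three cartographers* is blocked.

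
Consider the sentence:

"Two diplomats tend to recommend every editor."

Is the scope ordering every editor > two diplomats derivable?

Infinitival complements of raising predicates do not block QR; *every editor* and *two diplomats* are effectively clausemates.
Ordinary QR to a clause-peripheral position gives the wide-scope LF for the lower DP.

Yes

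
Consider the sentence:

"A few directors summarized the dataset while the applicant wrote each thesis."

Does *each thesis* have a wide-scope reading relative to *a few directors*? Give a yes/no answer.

*each thesis* sits inside the adjunct clause *while the applicant wrote each thesis*.
Adjuncts are opaque for quantifier raising; a quantifier in an adjunct stays inside it.
The inverse ordering *each thesis* > *a few directors* is therefore underivable.

No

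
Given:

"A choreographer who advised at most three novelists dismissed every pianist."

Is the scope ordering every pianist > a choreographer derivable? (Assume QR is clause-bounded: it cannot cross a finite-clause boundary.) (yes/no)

Although the sentence contains a relative clause (*who advised at most three novelists*), *every pianist* is outside it, in the matrix VP.
QR within a single clause is free, so the lower quantifier may take scope over the higher one.

Yes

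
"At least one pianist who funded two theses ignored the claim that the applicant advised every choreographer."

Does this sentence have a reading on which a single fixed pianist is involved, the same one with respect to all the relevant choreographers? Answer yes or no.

The paraphrase describes the scope ordering *at least one pianist* > *every choreographer*.
Nothing needs to raise for *at least one pianist* > *every choreographer*, so no island constraint is at stake.

Yes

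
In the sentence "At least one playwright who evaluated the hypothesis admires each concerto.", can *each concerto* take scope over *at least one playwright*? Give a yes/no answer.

Yes

Although the sentence contains a relative clause (*who evaluated the hypothesis*), *each concerto* is outside it, in the matrix VP.
Clause-internal QR can adjoin the lower DP above the subject, yielding the inverse reading.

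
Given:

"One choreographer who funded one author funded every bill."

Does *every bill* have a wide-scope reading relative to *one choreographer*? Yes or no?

Yes

Although the sentence contains a relative clause (*who funded one author*), *every bill* is outside it, in the matrix VP.
With no island boundary between them, the object can take inverse scope over the subject via ordinary QR within the clause.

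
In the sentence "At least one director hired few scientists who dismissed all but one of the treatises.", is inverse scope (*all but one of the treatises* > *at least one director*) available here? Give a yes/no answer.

No

Structurally, *all but one of the treatises* is inside the relative clause *who dismissed all but one of the treatises* modifying *few scientists*.
The relative clause forms an island for QR, so the quantifier is confined to the head noun's restrictor.
So *all but one of the treatises* cannot raise to a position above *at least one director*.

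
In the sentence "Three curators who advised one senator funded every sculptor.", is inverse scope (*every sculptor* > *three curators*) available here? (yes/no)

Yes

Although the sentence contains a relative clause (*who advised one senator*), *every sculptor* is outside it, in the matrix VP.
Clause-internal QR can adjoin the lower DP above the subject, yielding the inverse reading.
Both orderings are possible: *three curators* > *every sculptor* and *every sculptor* > *three curators*.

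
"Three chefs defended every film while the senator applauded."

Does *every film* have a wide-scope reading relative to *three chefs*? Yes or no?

Although there is an adjunct clause, *every film* is in the main clause, not inside the adjunct.
With no island boundary between them, the object can take inverse scope over the subject via ordinary QR within the clause.

Yes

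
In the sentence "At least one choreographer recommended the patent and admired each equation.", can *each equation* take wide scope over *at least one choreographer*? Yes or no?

No

The DP *each equation* is contained in one conjunct of the coordinate structure (*admired each equation*).
QR out of a conjunct would have to apply non-ATB, which the CSC forbids.
There is no licit LF on which *each equation* c-commands *at least one choreographer*.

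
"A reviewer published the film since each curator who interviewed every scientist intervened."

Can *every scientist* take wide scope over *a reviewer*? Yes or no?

No

*every scientist* is embedded in the relative clause *who interviewed every scientist*, which is itself inside the adjunct *since each curator who interviewed every scientist intervened*.
Both the relative clause and the enclosing adjunct are scope islands; QR cannot cross either.
So *every scientist* cannot raise high enough to outscope *a reviewer*; only the surface ordering *a reviewer* > *every scientist* is available.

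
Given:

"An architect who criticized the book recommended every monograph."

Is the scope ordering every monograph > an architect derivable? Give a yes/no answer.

Yes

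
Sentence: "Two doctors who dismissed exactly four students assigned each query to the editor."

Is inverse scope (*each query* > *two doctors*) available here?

Yes

The relative clause *who dismissed exactly four students* modifies *two doctors*, but *each query* is not inside that relative clause — it is an argument of the matrix verb.
Clause-internal QR can adjoin the lower DP above the subject, yielding the inverse reading.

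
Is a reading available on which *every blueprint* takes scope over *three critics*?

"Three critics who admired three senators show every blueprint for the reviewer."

Yes

*every blueprint* is a matrix argument; only *three critics* is modified by the relative clause *who admired three senators*, so the RC island is irrelevant to the target quantifier.
Nothing blocks QR of the lower DP to a position above the higher one, so inverse scope is available.
So *every blueprint* > *three critics* is among the available readings.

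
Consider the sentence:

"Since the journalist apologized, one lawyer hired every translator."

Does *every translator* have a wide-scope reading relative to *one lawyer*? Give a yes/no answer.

Yes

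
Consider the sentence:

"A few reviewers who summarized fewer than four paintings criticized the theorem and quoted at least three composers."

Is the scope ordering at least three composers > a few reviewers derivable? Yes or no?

No

*at least three composers* is embedded in one conjunct of the coordinate structure (*quoted at least three composers*).
QR out of a conjunct would have to apply non-ATB, which the CSC forbids.
So the wide-scope reading for *at least three composers* is blocked.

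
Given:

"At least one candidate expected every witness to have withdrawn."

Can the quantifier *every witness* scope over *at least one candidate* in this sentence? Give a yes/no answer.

*every witness* is the subject of an ECM infinitive — the infinitival complement of an ECM verb is not a scope island, so *every witness* can raise into the matrix clause.
Clause-internal QR can adjoin the lower DP above the subject, yielding the inverse reading.
The sentence is scopally ambiguous between *at least one candidate* > *every witness* and *every witness* > *at least one candidate*.

Yes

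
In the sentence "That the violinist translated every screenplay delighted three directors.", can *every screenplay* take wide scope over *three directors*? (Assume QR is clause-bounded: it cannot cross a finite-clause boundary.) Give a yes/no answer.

No

The target quantifier *every screenplay* is part of the sentential subject *that the violinist translated every screenplay*.
Sentential subjects are islands: a quantifier inside the subject clause cannot raise over the matrix predicate.
*every screenplay* is confined to the island and cannot take scope over *three directors*.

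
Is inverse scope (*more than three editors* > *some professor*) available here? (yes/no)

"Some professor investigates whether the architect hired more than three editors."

The target quantifier *more than three editors* is part of the embedded question *whether the architect hired more than three editors*.
Embedded questions are wh-islands: a quantifier inside an indirect question cannot QR into the matrix clause.
The inverse ordering *more than three editors* > *some professor* is therefore underivable.

No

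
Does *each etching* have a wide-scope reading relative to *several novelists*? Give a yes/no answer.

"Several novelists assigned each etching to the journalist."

*each etching* and *several novelists* are in the same minimal clause.
Ordinary QR to a clause-peripheral position gives the wide-scope LF for the lower DP.
The sentence is scopally ambiguous between *several novelists* > *each etching* and *each etching* > *several novelists*.

Yes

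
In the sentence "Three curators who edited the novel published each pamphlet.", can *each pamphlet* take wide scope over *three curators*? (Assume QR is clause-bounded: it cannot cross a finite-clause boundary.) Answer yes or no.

The relative clause *who edited the novel* modifies *three curators*, but *each pamphlet* is not inside that relative clause — it is an argument of the matrix verb.
No island intervenes, so both surface and inverse scope are derivable.

Yes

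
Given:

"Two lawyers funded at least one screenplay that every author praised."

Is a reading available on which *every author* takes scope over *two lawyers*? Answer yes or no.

Structurally, *every author* is inside the relative clause *that every author praised* modifying *at least one screenplay*.
Relative clauses are scope islands: a quantifier cannot QR out of a relative clause to take scope in the matrix clause.
*every author* is confined to the island and cannot take scope over *two lawyers*.

No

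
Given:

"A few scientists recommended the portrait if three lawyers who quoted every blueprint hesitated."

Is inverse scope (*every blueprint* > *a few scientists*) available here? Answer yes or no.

*every blueprint* sits inside the relative clause *who quoted every blueprint*, which is itself inside the adjunct *if three lawyers who quoted every blueprint hesitated*.
Both the relative clause and the enclosing adjunct are scope islands; QR cannot cross either.
*every blueprint* is confined to the island and cannot take scope over *a few scientists*.

No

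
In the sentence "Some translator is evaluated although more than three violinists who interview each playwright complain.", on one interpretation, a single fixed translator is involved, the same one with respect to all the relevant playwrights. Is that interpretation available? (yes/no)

The described interpretation is the *some translator* > *each playwright* scoping.
Nothing needs to raise for *some translator* > *each playwright*, so no island constraint is at stake.

Yes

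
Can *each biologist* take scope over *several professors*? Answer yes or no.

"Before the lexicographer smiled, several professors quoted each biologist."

*each biologist* is a matrix argument; the adjunct is an island but the target quantifier is outside it.
Ordinary QR to a clause-peripheral position gives the wide-scope LF for the lower DP.
The sentence is scopally ambiguous between *several professors* > *each biologist* and *each biologist* > *several professors*.

Yes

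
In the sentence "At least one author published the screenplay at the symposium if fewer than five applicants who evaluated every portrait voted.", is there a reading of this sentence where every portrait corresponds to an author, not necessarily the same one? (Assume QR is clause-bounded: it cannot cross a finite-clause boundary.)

No

The described interpretation is the *every portrait* > *at least one author* scoping.
The target quantifier *every portrait* is part of the relative clause *who evaluated every portrait*, which is itself inside the adjunct *if fewer than five applicants who evaluated every portrait voted*.
Nested islands: the RC island is itself inside an adjunct island, so wide scope is doubly excluded.
*every portrait* > *at least one author* would require crossing that boundary, which is illicit.
(Only the surface reading survives: one fixed author with respect to all the relevant portraits.)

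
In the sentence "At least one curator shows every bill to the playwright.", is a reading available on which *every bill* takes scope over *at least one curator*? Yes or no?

Yes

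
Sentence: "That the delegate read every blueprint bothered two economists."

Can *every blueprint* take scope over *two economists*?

No

The target quantifier *every blueprint* is part of the sentential subject *that the delegate read every blueprint*.
Sentential subjects are islands: a quantifier inside the subject clause cannot raise over the matrix predicate.
So *every blueprint* cannot raise to a position above *two economists*.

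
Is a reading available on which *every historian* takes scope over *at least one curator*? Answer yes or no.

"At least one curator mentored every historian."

*every historian* is the matrix object and *at least one curator* the matrix subject; the two are clausemates.
Clause-internal QR can adjoin the lower DP above the subject, yielding the inverse reading.
The sentence is scopally ambiguous between *at least one curator* > *every historian* and *every historian* > *at least one curator*.

Yes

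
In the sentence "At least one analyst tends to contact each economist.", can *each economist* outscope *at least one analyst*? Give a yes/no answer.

Yes

The matrix predicate is a raising verb, whose infinitival complement is not a scope island — *each economist* can QR into the matrix clause.
QR within a single clause is free, so the lower quantifier may take scope over the higher one.
Both orderings are possible: *at least one analyst* > *each economist* and *each economist* > *at least one analyst*.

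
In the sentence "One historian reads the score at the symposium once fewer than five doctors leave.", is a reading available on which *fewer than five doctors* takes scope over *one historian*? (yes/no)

No

*fewer than five doctors* sits inside the adjunct clause *once fewer than five doctors leave*.
Scope out of an adjunct clause is unavailable: QR respects the adjunct-island constraint.
So *fewer than five doctors* cannot raise to a position above *one historian*.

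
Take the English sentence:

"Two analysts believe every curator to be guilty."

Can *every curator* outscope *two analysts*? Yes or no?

This is an ECM construction: *every curator* is the infinitival subject, Case-marked by the matrix verb, and the infinitive is transparent for QR.
With no island boundary between them, the object can take inverse scope over the subject via ordinary QR within the clause.

Yes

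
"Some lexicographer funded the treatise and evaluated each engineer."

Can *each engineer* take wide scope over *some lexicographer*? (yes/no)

*each engineer* occurs within one conjunct of the coordinate structure (*evaluated each engineer*).
QR out of a conjunct would have to apply non-ATB, which the CSC forbids.
So the wide-scope reading for *each engineer* is blocked.

No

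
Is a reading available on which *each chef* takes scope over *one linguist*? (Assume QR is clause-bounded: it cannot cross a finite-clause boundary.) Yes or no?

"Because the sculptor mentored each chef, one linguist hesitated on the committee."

No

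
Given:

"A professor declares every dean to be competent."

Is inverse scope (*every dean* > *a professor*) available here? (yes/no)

Yes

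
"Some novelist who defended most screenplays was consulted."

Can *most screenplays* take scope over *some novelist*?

No

The DP *most screenplays* is contained in the relative clause *who defended most screenplays*.
Quantifiers inside a relative clause are trapped there; the RC boundary blocks QR.
So *most screenplays* cannot raise to a position above *some novelist*.
(Only the surface reading survives: one fixed novelist with respect to all the relevant screenplays.)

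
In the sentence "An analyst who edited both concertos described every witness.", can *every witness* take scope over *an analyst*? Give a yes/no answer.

Yes

The RC *who edited both concertos* is an island, but *every witness* is not inside it — it is the matrix object, a clausemate of *an analyst*.
QR within a single clause is free, so the lower quantifier may take scope over the higher one.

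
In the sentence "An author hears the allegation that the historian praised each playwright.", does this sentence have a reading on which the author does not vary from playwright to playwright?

Yes

The described interpretation is the *an author* > *each playwright* scoping.
That is the surface-scope ordering, which is always one of the available readings — island constraints only ever restrict inverse scope.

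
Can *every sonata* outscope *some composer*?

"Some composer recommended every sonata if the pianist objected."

*every sonata* is a matrix argument; the adjunct is an island but the target quantifier is outside it.
With no island boundary between them, the object can take inverse scope over the subject via ordinary QR within the clause.
The sentence is scopally ambiguous between *some composer* > *every sonata* and *every sonata* > *some composer*.

Yes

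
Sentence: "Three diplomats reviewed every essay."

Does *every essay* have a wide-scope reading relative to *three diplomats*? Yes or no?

*every essay* and *three diplomats* are in the same minimal clause.
Nothing blocks QR of the lower DP to a position above the higher one, so inverse scope is available.
So *every essay* > *three diplomats* is among the available readings.

Yes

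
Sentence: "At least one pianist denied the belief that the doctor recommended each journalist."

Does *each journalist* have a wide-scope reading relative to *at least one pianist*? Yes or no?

The DP *each journalist* is contained in the complex NP *the belief that the doctor recommended each journalist*.
The Complex NP Constraint bars QR out of the complement clause of a noun.
Hence only narrow scope for *each journalist* (under *at least one pianist*) survives.
(Only the surface reading survives: one fixed pianist with respect to all the relevant journalists.)

No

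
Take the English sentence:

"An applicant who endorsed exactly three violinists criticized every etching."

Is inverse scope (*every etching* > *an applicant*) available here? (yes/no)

Yes

*every etching* is a matrix argument; only *an applicant* is modified by the relative clause *who endorsed exactly three violinists*, so the RC island is irrelevant to the target quantifier.
Nothing blocks QR of the lower DP to a position above the higher one, so inverse scope is available.
Both orderings are possible: *an applicant* > *every etching* and *every etching* > *an applicant*.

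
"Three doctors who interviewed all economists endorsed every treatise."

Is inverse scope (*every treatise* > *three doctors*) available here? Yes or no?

Yes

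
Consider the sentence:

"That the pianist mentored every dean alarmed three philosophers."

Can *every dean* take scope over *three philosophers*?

*every dean* is embedded in the sentential subject *that the pianist mentored every dean*.
The subject-island constraint blocks QR out of a clausal subject.
So *every dean* cannot raise to a position above *three philosophers*.

No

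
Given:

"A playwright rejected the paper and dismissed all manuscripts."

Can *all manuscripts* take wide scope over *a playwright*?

No

The target quantifier *all manuscripts* is part of one conjunct of the coordinate structure (*dismissed all manuscripts*).
Asymmetric QR out of one conjunct violates the Coordinate Structure Constraint.
So *all manuscripts* cannot raise high enough to outscope *a playwright*; only the surface ordering *a playwright* > *all manuscripts* is available.
(Only the surface reading survives: one fixed playwright with respect to all the relevant manuscripts.)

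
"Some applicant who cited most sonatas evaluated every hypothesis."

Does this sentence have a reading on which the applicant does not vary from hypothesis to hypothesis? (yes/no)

That reading corresponds to *some applicant* > *every hypothesis*.
That is the surface-scope ordering, which is always one of the available readings — island constraints only ever restrict inverse scope.

Yes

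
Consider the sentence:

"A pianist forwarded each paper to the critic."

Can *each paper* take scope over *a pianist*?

Yes

Both DPs are arguments of the same predicate; there is no clause or island boundary between them.
No island intervenes, so both surface and inverse scope are derivable.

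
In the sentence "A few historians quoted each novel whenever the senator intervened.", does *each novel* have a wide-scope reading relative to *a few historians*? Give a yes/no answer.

*each novel* is a matrix argument; the adjunct is an island but the target quantifier is outside it.
QR within a single clause is free, so the lower quantifier may take scope over the higher one.

Yes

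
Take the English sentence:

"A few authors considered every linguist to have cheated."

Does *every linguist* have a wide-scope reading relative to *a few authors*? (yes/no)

Yes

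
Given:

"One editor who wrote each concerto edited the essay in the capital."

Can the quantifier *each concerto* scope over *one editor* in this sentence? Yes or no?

The target quantifier *each concerto* is part of the relative clause *who wrote each concerto*.
QR out of a relative clause is ruled out by the relative-clause island constraint.
*each concerto* > *one editor* would require crossing that boundary, which is illicit.

No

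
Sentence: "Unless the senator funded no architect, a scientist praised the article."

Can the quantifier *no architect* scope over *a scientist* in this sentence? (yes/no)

No

*no architect* sits inside the adjunct clause *unless the senator funded no architect*.
Adverbial clauses are not L-marked, so they are barriers for QR — the quantifier cannot escape the adjunct.
*no architect* > *a scientist* would require crossing that boundary, which is illicit.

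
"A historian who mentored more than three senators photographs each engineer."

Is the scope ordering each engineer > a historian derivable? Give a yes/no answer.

The relative clause *who mentored more than three senators* modifies *a historian*, but *each engineer* is not inside that relative clause — it is an argument of the matrix verb.
With no island boundary between them, the object can take inverse scope over the subject via ordinary QR within the clause.

Yes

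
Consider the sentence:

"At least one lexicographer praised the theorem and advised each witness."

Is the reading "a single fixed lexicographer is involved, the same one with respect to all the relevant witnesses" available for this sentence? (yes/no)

The paraphrase describes the scope ordering *at least one lexicographer* > *each witness*.
Surface scope (*at least one lexicographer* > *each witness*) is always derivable; islands only block QR, not in-situ interpretation.

Yes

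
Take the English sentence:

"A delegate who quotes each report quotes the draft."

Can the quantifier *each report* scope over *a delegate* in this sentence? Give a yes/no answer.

No

The DP *each report* is contained in the relative clause *who quotes each report*.
QR out of a relative clause is ruled out by the relative-clause island constraint.
So the wide-scope reading for *each report* is blocked.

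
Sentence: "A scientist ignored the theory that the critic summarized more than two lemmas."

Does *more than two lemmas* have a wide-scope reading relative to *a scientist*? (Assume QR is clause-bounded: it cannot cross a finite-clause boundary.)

*more than two lemmas* occurs within the complex NP *the theory that the critic summarized more than two lemmas*.
Since the clause is the complement of a nominal head, the CNPC blocks scope extraction.
So the wide-scope reading for *more than two lemmas* is blocked.

No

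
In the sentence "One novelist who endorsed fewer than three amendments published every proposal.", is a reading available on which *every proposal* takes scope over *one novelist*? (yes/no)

The relative clause *who endorsed fewer than three amendments* modifies *one novelist*, but *every proposal* is not inside that relative clause — it is an argument of the matrix verb.
Since no island is crossed, the inverse ordering is licensed alongside surface scope.

Yes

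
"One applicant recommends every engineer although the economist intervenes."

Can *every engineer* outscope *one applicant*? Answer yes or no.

*every engineer* is a matrix argument; the adjunct is an island but the target quantifier is outside it.
Clause-internal QR can adjoin the lower DP above the subject, yielding the inverse reading.
Both orderings are possible: *one applicant* > *every engineer* and *every engineer* > *one applicant*.

Yes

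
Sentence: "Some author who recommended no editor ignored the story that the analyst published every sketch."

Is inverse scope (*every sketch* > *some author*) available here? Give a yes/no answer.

No

The DP *every sketch* is contained in the complex NP *the story that the analyst published every sketch*.
Noun-complement clauses are scope islands (the Complex NP Constraint): a quantifier inside one cannot scope into the matrix.
So *every sketch* cannot raise to a position above *some author*.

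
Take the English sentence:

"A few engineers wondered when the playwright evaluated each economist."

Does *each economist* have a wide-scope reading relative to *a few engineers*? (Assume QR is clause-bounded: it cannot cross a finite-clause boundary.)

No

*each economist* is embedded in the embedded question *when the playwright evaluated each economist*.
An indirect question is a wh-island; the filled [Spec,CP] blocks QR across the CP edge.
The inverse ordering *each economist* > *a few engineers* is therefore underivable.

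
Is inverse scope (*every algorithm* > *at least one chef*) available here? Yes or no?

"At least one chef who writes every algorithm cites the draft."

No

*every algorithm* occurs within the relative clause *who writes every algorithm*.
The relative clause forms an island for QR, so the quantifier is confined to the head noun's restrictor.
So *every algorithm* cannot raise high enough to outscope *at least one chef*; only the surface ordering *at least one chef* > *every algorithm* is available.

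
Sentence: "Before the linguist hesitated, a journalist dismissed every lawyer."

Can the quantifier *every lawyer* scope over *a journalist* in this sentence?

Yes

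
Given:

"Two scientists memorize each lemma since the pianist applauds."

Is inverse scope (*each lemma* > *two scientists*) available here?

*each lemma* is a matrix argument; the adjunct is an island but the target quantifier is outside it.
Clause-internal QR can adjoin the lower DP above the subject, yielding the inverse reading.
So *each lemma* > *two scientists* is among the available readings.

Yes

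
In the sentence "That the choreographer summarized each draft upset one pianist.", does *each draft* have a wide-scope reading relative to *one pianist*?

No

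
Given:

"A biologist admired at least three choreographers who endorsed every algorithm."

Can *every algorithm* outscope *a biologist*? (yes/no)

No

The target quantifier *every algorithm* is part of the relative clause *who endorsed every algorithm* modifying *at least three choreographers*.
Relative clauses are scope islands: a quantifier cannot QR out of a relative clause to take scope in the matrix clause.
So the wide-scope reading for *every algorithm* is blocked.
(Only the surface reading survives: one fixed biologist with respect to all the relevant algorithms.)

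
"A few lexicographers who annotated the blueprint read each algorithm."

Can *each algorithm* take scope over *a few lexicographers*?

Yes

Although the sentence contains a relative clause (*who annotated the blueprint*), *each algorithm* is outside it, in the matrix VP.
Since no island is crossed, the inverse ordering is licensed alongside surface scope.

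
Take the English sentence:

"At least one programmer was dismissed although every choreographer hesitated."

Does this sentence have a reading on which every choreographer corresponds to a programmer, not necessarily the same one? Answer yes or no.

The paraphrase describes the scope ordering *every choreographer* > *at least one programmer*.
The target quantifier *every choreographer* is part of the adjunct clause *although every choreographer hesitated*.
Adjunct clauses are scope islands: a quantifier inside an adjunct cannot raise into the matrix clause.
There is no licit LF on which *every choreographer* c-commands *at least one programmer*.

No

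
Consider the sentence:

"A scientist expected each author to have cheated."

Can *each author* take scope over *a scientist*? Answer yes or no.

*each author* is the subject of an ECM infinitive — the infinitival complement of an ECM verb is not a scope island, so *each author* can raise into the matrix clause.
QR within a single clause is free, so the lower quantifier may take scope over the higher one.

Yes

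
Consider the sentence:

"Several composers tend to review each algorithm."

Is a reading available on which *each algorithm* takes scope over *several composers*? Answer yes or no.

Yes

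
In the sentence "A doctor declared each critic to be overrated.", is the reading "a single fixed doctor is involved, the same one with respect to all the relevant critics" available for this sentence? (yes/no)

Yes

This is the *a doctor* > *each critic* reading.
That is the surface-scope ordering, which is always one of the available readings — island constraints only ever restrict inverse scope.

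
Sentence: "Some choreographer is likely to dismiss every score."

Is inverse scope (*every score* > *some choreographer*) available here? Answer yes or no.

Yes

Raising constructions are monoclausal for scope purposes; *every score* is not separated from *some choreographer* by any island.
Clause-internal QR can adjoin the lower DP above the subject, yielding the inverse reading.
The sentence is scopally ambiguous between *some choreographer* > *every score* and *every score* > *some choreographer*.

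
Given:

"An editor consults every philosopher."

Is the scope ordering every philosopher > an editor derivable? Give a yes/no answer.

Both DPs are arguments of the same predicate; there is no clause or island boundary between them.
Since no island is crossed, the inverse ordering is licensed alongside surface scope.

Yes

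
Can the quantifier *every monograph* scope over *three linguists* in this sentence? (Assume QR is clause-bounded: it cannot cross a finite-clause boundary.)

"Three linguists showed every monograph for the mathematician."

*every monograph* and *three linguists* are in the same minimal clause.
Nothing blocks QR of the lower DP to a position above the higher one, so inverse scope is available.
So *every monograph* > *three linguists* is among the available readings.

Yes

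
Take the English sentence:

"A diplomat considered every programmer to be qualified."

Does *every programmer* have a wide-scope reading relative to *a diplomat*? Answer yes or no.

Yes

The ECM infinitive is scope-transparent — *every programmer* is free to raise above *a diplomat*.
With no island boundary between them, the object can take inverse scope over the subject via ordinary QR within the clause.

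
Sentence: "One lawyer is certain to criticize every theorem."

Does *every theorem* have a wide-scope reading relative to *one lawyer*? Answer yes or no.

*every theorem* is inside a raising infinitive, which is transparent to QR (no CP barrier), so it behaves as a matrix argument.
QR within a single clause is free, so the lower quantifier may take scope over the higher one.

Yes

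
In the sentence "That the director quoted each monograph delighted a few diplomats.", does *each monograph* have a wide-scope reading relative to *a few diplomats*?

*each monograph* sits inside the sentential subject *that the director quoted each monograph*.
The subject-island constraint blocks QR out of a clausal subject.
The ordering *each monograph* > *a few diplomats* is therefore underivable.

No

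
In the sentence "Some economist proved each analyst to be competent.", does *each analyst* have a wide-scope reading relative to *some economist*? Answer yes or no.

*each analyst* is the subject of an ECM infinitive — the infinitival complement of an ECM verb is not a scope island, so *each analyst* can raise into the matrix clause.
QR within a single clause is free, so the lower quantifier may take scope over the higher one.
So *each analyst* > *some economist* is among the available readings.

Yes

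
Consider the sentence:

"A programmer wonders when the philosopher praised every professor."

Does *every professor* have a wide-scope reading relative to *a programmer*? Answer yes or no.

No

*every professor* sits inside the embedded question *when the philosopher praised every professor*.
Embedded questions are wh-islands: a quantifier inside an indirect question cannot QR into the matrix clause.
There is no licit LF on which *every professor* c-commands *a programmer*.
(Only the surface reading survives: one fixed programmer with respect to all the relevant professors.)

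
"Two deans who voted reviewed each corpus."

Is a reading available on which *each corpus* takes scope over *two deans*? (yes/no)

Yes

*each corpus* is a matrix argument; only *two deans* is modified by the relative clause *who voted*, so the RC island is irrelevant to the target quantifier.
Since no island is crossed, the inverse ordering is licensed alongside surface scope.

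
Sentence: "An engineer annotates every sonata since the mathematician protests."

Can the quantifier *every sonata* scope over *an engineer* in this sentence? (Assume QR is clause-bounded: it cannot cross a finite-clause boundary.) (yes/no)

Yes

Although there is an adjunct clause, *every sonata* is in the main clause, not inside the adjunct.
QR within a single clause is free, so the lower quantifier may take scope over the higher one.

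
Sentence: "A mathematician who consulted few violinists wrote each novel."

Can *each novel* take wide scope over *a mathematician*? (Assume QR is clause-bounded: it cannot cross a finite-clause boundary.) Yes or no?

*each novel* sits in the matrix clause, not in the relative clause on *a mathematician*.
Ordinary QR to a clause-peripheral position gives the wide-scope LF for the lower DP.
The sentence is scopally ambiguous between *a mathematician* > *each novel* and *each novel* > *a mathematician*.

Yes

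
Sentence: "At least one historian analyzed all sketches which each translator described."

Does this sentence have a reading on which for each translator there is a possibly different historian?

No

The described interpretation is the *each translator* > *at least one historian* scoping.
The target quantifier *each translator* is part of the relative clause *which each translator described* modifying *all sketches*.
QR out of a relative clause is ruled out by the relative-clause island constraint.
Hence only narrow scope for *each translator* (under *at least one historian*) survives.
(Only the surface reading survives: one fixed historian with respect to all the relevant translators.)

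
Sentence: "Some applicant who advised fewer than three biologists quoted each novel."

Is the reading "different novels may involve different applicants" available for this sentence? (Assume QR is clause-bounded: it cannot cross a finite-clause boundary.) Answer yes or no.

Yes

This is the *each novel* > *some applicant* reading.
*each novel* is a matrix argument; only *some applicant* is modified by the relative clause *who advised fewer than three biologists*, so the RC island is irrelevant to the target quantifier.
Clause-internal QR can adjoin the lower DP above the subject, yielding the inverse reading.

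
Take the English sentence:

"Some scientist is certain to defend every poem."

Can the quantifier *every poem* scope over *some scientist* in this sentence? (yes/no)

*every poem* is inside a raising infinitive, which is transparent to QR (no CP barrier), so it behaves as a matrix argument.
No island intervenes, so both surface and inverse scope are derivable.

Yes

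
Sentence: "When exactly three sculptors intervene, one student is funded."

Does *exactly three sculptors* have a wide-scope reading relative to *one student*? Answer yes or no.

No

*exactly three sculptors* occurs within the adjunct clause *when exactly three sculptors intervene*.
The adjunct-island constraint bars QR out of an adverbial clause.
There is no licit LF on which *exactly three sculptors* c-commands *one student*.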